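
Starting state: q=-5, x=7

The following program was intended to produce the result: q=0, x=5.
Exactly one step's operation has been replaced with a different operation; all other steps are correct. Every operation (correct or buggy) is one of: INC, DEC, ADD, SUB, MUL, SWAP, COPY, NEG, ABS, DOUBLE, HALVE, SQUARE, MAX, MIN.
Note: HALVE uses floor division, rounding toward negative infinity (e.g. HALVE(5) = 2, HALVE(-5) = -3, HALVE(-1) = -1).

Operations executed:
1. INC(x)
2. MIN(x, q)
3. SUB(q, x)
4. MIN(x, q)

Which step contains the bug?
Step 4

Trace with buggy code:
Initial: q=-5, x=7
After step 1: q=-5, x=8
After step 2: q=-5, x=-5
After step 3: q=0, x=-5
After step 4: q=0, x=-5
Actual final q=0, x=-5 ≠ expected q=0, x=5.
Step 4 is the only position where a single-operation replacement can produce the expected result.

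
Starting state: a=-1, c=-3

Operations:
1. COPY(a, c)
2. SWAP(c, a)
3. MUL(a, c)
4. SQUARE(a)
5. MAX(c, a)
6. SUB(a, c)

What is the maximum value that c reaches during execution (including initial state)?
81

Values of c at each step:
Initial: c = -3
After step 1: c = -3
After step 2: c = -3
After step 3: c = -3
After step 4: c = -3
After step 5: c = 81 ← maximum
After step 6: c = 81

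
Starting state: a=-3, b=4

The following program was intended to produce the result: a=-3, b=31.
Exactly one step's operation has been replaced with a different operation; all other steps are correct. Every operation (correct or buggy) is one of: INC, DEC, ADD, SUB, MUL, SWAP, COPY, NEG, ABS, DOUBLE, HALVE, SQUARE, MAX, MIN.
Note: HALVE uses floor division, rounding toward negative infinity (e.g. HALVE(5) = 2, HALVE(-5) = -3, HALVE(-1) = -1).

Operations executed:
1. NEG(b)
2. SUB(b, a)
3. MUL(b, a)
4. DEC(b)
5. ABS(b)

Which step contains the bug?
Step 1

Trace with buggy code:
Initial: a=-3, b=4
After step 1: a=-3, b=-4
After step 2: a=-3, b=-1
After step 3: a=-3, b=3
After step 4: a=-3, b=2
After step 5: a=-3, b=2
Actual final a=-3, b=2 ≠ expected a=-3, b=31.
Step 1 is the only position where a single-operation replacement can produce the expected result.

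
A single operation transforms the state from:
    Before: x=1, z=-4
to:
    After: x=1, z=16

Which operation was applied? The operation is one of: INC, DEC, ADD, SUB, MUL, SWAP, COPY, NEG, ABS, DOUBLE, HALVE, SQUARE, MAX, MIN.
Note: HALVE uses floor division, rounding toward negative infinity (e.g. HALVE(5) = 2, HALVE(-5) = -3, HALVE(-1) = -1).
SQUARE(z)

Analyzing the change:
Before: x=1, z=-4
After: x=1, z=16
Variable z changed from -4 to 16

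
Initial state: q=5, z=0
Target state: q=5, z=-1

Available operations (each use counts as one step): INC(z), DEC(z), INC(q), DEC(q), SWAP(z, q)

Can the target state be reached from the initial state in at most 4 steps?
Yes

Path (1 step): DEC(z)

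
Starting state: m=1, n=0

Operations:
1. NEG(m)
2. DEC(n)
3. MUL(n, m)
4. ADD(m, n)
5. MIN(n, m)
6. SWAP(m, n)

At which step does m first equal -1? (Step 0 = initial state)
Step 1

Tracing m:
Initial: m = 1
After step 1: m = -1 ← first occurrence
After step 2: m = -1
After step 3: m = -1
After step 4: m = 0
After step 5: m = 0
After step 6: m = 0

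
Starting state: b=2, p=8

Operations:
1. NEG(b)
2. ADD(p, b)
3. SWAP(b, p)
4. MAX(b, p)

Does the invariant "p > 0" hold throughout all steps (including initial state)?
No, violated after step 3

The invariant is violated after step 3.

State at each step:
Initial: b=2, p=8
After step 1: b=-2, p=8
After step 2: b=-2, p=6
After step 3: b=6, p=-2
After step 4: b=6, p=-2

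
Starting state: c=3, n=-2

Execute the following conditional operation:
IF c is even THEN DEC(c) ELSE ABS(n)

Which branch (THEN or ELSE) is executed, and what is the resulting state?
Branch: ELSE, Final state: c=3, n=2

Evaluating condition: c is even
Condition is False, so ELSE branch executes
After ABS(n): c=3, n=2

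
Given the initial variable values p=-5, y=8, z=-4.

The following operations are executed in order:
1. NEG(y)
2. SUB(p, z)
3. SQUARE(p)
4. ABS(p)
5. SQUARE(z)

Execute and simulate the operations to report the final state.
{p: 1, y: -8, z: 16}

Step-by-step execution:
Initial: p=-5, y=8, z=-4
After step 1 (NEG(y)): p=-5, y=-8, z=-4
After step 2 (SUB(p, z)): p=-1, y=-8, z=-4
After step 3 (SQUARE(p)): p=1, y=-8, z=-4
After step 4 (ABS(p)): p=1, y=-8, z=-4
After step 5 (SQUARE(z)): p=1, y=-8, z=16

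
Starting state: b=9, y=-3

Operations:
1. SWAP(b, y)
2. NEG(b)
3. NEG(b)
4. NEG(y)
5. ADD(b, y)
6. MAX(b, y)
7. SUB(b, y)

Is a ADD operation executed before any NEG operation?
No

First ADD: step 5
First NEG: step 2
Since 5 > 2, NEG comes first.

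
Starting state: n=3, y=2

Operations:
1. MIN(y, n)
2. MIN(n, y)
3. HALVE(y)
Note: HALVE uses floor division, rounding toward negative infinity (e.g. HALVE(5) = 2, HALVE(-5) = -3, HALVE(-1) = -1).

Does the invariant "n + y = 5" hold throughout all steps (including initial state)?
No, violated after step 2

The invariant is violated after step 2.

State at each step:
Initial: n=3, y=2
After step 1: n=3, y=2
After step 2: n=2, y=2
After step 3: n=2, y=1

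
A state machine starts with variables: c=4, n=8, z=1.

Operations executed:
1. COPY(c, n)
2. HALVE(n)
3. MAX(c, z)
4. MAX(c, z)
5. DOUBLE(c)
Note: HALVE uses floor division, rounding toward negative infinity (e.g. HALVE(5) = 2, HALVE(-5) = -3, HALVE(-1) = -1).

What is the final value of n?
n = 4

Tracing execution:
Step 1: COPY(c, n) → n = 8
Step 2: HALVE(n) → n = 4
Step 3: MAX(c, z) → n = 4
Step 4: MAX(c, z) → n = 4
Step 5: DOUBLE(c) → n = 4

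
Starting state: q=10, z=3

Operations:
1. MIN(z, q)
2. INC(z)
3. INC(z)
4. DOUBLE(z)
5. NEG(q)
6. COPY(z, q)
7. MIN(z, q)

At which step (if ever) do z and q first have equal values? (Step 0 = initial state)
Step 4

z and q first become equal after step 4.

Comparing values at each step:
Initial: z=3, q=10
After step 1: z=3, q=10
After step 2: z=4, q=10
After step 3: z=5, q=10
After step 4: z=10, q=10 ← equal!
After step 5: z=10, q=-10
After step 6: z=-10, q=-10 ← equal!
After step 7: z=-10, q=-10 ← equal!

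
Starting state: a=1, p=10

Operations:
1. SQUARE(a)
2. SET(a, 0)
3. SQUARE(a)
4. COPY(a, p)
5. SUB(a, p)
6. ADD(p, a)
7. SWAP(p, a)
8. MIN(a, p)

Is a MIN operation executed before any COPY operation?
No

First MIN: step 8
First COPY: step 4
Since 8 > 4, COPY comes first.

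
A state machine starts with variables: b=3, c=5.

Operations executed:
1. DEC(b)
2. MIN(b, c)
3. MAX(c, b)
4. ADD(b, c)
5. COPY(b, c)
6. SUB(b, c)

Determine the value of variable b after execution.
b = 0

Tracing execution:
Step 1: DEC(b) → b = 2
Step 2: MIN(b, c) → b = 2
Step 3: MAX(c, b) → b = 2
Step 4: ADD(b, c) → b = 7
Step 5: COPY(b, c) → b = 5
Step 6: SUB(b, c) → b = 0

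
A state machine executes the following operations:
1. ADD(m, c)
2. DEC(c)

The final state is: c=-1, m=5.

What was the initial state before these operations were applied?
c=0, m=5

Working backwards:
Final state: c=-1, m=5
Before step 2 (DEC(c)): c=0, m=5
Before step 1 (ADD(m, c)): c=0, m=5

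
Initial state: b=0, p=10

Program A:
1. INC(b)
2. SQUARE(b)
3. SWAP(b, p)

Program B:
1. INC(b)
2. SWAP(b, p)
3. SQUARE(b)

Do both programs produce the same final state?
No

Program A final state: b=10, p=1
Program B final state: b=100, p=1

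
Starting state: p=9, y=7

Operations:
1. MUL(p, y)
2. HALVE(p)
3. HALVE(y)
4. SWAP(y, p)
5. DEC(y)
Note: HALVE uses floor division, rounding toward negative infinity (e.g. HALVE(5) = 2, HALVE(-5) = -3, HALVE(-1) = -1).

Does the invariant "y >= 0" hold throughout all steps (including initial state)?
Yes

The invariant holds at every step.

State at each step:
Initial: p=9, y=7
After step 1: p=63, y=7
After step 2: p=31, y=7
After step 3: p=31, y=3
After step 4: p=3, y=31
After step 5: p=3, y=30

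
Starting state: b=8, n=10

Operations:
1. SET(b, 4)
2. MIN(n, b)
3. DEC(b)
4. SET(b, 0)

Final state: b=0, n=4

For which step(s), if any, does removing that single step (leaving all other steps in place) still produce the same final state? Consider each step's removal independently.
Step(s) 3

Testing removal of each single step:
Without step 1: final = b=0, n=8 (different)
Without step 2: final = b=0, n=10 (different)
Without step 3: final = b=0, n=4 (same)
Without step 4: final = b=3, n=4 (different)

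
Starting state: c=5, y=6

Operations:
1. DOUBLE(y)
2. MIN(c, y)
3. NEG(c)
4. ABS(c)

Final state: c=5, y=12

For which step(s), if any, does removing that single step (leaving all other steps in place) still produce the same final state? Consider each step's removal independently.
Step(s) 2, 3

Testing removal of each single step:
Without step 1: final = c=5, y=6 (different)
Without step 2: final = c=5, y=12 (same)
Without step 3: final = c=5, y=12 (same)
Without step 4: final = c=-5, y=12 (different)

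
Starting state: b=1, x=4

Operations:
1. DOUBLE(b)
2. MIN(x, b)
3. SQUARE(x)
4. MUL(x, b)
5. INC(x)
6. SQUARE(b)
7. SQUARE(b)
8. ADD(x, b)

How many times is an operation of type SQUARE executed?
3

Counting SQUARE operations:
Step 3: SQUARE(x) ← SQUARE
Step 6: SQUARE(b) ← SQUARE
Step 7: SQUARE(b) ← SQUARE
Total: 3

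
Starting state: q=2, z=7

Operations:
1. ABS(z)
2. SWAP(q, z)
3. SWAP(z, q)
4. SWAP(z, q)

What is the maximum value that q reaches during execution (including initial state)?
7

Values of q at each step:
Initial: q = 2
After step 1: q = 2
After step 2: q = 7 ← maximum
After step 3: q = 2
After step 4: q = 7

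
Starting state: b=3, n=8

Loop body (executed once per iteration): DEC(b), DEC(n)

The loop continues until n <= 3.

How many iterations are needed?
5

Tracing iterations:
Initial: b=3, n=8
After iteration 1: b=2, n=7
After iteration 2: b=1, n=6
After iteration 3: b=0, n=5
After iteration 4: b=-1, n=4
After iteration 5: b=-2, n=3
n <= 3 now holds, so the loop exits after 5 iterations.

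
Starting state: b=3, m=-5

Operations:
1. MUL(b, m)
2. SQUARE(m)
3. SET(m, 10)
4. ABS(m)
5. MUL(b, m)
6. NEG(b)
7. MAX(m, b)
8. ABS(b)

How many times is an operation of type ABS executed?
2

Counting ABS operations:
Step 4: ABS(m) ← ABS
Step 8: ABS(b) ← ABS
Total: 2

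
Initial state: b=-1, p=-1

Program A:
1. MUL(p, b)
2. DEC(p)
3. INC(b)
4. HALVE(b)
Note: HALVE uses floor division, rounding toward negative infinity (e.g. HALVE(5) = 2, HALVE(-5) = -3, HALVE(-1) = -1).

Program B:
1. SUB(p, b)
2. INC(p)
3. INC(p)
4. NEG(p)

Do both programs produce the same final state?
No

Program A final state: b=0, p=0
Program B final state: b=-1, p=-2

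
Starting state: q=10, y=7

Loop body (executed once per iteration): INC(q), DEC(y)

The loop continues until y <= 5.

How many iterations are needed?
2

Tracing iterations:
Initial: q=10, y=7
After iteration 1: q=11, y=6
After iteration 2: q=12, y=5
y <= 5 now holds, so the loop exits after 2 iterations.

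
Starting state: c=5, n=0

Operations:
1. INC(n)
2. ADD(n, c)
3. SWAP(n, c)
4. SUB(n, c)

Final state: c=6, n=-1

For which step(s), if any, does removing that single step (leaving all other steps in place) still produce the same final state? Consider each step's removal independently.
None - removing any single step changes the final result

Testing removal of each single step:
Without step 1: final = c=5, n=0 (different)
Without step 2: final = c=1, n=4 (different)
Without step 3: final = c=5, n=1 (different)
Without step 4: final = c=6, n=5 (different)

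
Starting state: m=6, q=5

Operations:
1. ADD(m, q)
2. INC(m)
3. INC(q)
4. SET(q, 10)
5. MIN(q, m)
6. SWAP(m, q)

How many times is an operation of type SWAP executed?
1

Counting SWAP operations:
Step 6: SWAP(m, q) ← SWAP
Total: 1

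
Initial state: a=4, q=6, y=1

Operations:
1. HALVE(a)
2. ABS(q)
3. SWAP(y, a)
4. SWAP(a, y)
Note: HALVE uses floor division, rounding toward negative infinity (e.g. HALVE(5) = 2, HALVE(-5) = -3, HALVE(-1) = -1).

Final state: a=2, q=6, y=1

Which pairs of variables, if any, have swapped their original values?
None

Comparing initial and final values:
q: 6 → 6
y: 1 → 1
a: 4 → 2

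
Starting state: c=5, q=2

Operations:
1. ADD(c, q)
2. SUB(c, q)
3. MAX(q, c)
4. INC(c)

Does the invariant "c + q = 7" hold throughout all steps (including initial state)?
No, violated after step 1

The invariant is violated after step 1.

State at each step:
Initial: c=5, q=2
After step 1: c=7, q=2
After step 2: c=5, q=2
After step 3: c=5, q=5
After step 4: c=6, q=5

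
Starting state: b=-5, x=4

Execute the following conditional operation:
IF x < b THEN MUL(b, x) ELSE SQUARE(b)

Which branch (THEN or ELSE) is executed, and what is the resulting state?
Branch: ELSE, Final state: b=25, x=4

Evaluating condition: x < b
x = 4, b = -5
Condition is False, so ELSE branch executes
After SQUARE(b): b=25, x=4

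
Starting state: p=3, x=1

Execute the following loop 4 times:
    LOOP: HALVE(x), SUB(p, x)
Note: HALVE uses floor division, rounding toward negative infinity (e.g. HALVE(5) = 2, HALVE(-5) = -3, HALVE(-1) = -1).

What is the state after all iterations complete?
p=3, x=0

Iteration trace:
Start: p=3, x=1
After iteration 1: p=3, x=0
After iteration 2: p=3, x=0
After iteration 3: p=3, x=0
After iteration 4: p=3, x=0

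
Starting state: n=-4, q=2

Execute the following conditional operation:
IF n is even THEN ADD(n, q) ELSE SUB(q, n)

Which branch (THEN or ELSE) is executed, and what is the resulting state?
Branch: THEN, Final state: n=-2, q=2

Evaluating condition: n is even
Condition is True, so THEN branch executes
After ADD(n, q): n=-2, q=2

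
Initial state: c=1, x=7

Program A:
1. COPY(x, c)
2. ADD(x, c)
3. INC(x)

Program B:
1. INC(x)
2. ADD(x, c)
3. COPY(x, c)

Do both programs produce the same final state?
No

Program A final state: c=1, x=3
Program B final state: c=1, x=1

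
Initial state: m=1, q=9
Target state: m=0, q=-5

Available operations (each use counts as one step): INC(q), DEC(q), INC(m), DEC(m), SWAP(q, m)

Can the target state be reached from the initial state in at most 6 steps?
No

The target state cannot be reached within 6 steps.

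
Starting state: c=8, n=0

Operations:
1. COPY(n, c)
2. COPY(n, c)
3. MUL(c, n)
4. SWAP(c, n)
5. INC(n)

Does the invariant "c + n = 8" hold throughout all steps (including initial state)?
No, violated after step 1

The invariant is violated after step 1.

State at each step:
Initial: c=8, n=0
After step 1: c=8, n=8
After step 2: c=8, n=8
After step 3: c=64, n=8
After step 4: c=8, n=64
After step 5: c=8, n=65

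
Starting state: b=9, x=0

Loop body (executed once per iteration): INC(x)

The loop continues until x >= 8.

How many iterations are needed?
8

Tracing iterations:
Initial: b=9, x=0
After iteration 1: b=9, x=1
After iteration 2: b=9, x=2
After iteration 3: b=9, x=3
After iteration 4: b=9, x=4
After iteration 5: b=9, x=5
After iteration 6: b=9, x=6
After iteration 7: b=9, x=7
After iteration 8: b=9, x=8
x >= 8 now holds, so the loop exits after 8 iterations.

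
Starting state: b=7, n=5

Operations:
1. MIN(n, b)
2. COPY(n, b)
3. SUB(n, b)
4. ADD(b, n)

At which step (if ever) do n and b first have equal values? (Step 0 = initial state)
Step 2

n and b first become equal after step 2.

Comparing values at each step:
Initial: n=5, b=7
After step 1: n=5, b=7
After step 2: n=7, b=7 ← equal!
After step 3: n=0, b=7
After step 4: n=0, b=7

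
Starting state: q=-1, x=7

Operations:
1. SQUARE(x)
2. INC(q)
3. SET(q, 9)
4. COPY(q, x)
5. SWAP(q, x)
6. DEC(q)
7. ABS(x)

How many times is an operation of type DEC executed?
1

Counting DEC operations:
Step 6: DEC(q) ← DEC
Total: 1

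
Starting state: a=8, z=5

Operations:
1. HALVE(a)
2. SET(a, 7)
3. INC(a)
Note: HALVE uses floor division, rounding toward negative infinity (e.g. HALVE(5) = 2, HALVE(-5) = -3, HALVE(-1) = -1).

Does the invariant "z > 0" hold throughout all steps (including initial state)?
Yes

The invariant holds at every step.

State at each step:
Initial: a=8, z=5
After step 1: a=4, z=5
After step 2: a=7, z=5
After step 3: a=8, z=5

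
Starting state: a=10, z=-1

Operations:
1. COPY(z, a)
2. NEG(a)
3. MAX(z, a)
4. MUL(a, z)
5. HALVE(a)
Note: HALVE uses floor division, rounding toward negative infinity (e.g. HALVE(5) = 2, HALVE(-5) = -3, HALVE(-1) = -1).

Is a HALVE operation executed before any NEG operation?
No

First HALVE: step 5
First NEG: step 2
Since 5 > 2, NEG comes first.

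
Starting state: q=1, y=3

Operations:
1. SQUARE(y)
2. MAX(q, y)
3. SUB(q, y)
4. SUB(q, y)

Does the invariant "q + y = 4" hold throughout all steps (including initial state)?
No, violated after step 1

The invariant is violated after step 1.

State at each step:
Initial: q=1, y=3
After step 1: q=1, y=9
After step 2: q=9, y=9
After step 3: q=0, y=9
After step 4: q=-9, y=9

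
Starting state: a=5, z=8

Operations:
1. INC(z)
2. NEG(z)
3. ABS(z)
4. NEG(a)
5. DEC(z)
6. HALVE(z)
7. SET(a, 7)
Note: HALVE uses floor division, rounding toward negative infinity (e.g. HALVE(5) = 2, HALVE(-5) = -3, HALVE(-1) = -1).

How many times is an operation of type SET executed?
1

Counting SET operations:
Step 7: SET(a, 7) ← SET
Total: 1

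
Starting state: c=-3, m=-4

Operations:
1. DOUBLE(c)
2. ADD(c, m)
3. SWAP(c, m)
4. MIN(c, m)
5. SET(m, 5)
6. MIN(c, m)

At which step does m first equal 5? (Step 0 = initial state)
Step 5

Tracing m:
Initial: m = -4
After step 1: m = -4
After step 2: m = -4
After step 3: m = -10
After step 4: m = -10
After step 5: m = 5 ← first occurrence
After step 6: m = 5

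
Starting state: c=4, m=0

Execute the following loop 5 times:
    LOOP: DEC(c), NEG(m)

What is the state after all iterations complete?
c=-1, m=0

Iteration trace:
Start: c=4, m=0
After iteration 1: c=3, m=0
After iteration 2: c=2, m=0
After iteration 3: c=1, m=0
After iteration 4: c=0, m=0
After iteration 5: c=-1, m=0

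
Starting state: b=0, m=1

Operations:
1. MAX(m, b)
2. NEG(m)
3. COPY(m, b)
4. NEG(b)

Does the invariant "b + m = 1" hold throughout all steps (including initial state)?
No, violated after step 2

The invariant is violated after step 2.

State at each step:
Initial: b=0, m=1
After step 1: b=0, m=1
After step 2: b=0, m=-1
After step 3: b=0, m=0
After step 4: b=0, m=0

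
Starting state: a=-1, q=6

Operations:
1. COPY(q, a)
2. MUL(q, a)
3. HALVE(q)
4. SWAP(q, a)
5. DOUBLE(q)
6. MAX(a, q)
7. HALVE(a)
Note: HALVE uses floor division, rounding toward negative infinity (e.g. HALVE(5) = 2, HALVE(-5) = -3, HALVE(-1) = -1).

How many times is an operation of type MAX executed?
1

Counting MAX operations:
Step 6: MAX(a, q) ← MAX
Total: 1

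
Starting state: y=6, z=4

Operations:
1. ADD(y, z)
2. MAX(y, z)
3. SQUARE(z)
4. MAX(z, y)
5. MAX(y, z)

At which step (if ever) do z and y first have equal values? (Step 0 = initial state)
Step 5

z and y first become equal after step 5.

Comparing values at each step:
Initial: z=4, y=6
After step 1: z=4, y=10
After step 2: z=4, y=10
After step 3: z=16, y=10
After step 4: z=16, y=10
After step 5: z=16, y=16 ← equal!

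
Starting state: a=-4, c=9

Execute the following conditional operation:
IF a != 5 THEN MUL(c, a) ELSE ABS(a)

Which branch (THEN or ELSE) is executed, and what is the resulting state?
Branch: THEN, Final state: a=-4, c=-36

Evaluating condition: a != 5
a = -4
Condition is True, so THEN branch executes
After MUL(c, a): a=-4, c=-36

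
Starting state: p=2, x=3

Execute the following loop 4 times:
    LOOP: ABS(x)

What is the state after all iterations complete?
p=2, x=3

Iteration trace:
Start: p=2, x=3
After iteration 1: p=2, x=3
After iteration 2: p=2, x=3
After iteration 3: p=2, x=3
After iteration 4: p=2, x=3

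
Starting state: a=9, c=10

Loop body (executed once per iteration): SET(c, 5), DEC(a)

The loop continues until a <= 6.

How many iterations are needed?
3

Tracing iterations:
Initial: a=9, c=10
After iteration 1: a=8, c=5
After iteration 2: a=7, c=5
After iteration 3: a=6, c=5
a <= 6 now holds, so the loop exits after 3 iterations.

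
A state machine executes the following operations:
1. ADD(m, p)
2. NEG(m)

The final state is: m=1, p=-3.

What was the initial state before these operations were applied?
m=2, p=-3

Working backwards:
Final state: m=1, p=-3
Before step 2 (NEG(m)): m=-1, p=-3
Before step 1 (ADD(m, p)): m=2, p=-3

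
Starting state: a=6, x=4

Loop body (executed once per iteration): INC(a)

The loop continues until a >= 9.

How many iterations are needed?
3

Tracing iterations:
Initial: a=6, x=4
After iteration 1: a=7, x=4
After iteration 2: a=8, x=4
After iteration 3: a=9, x=4
a >= 9 now holds, so the loop exits after 3 iterations.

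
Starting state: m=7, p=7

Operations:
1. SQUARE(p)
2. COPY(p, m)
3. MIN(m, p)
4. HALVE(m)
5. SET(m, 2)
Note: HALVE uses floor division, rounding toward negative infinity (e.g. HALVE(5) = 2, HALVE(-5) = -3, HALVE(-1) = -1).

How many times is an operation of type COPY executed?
1

Counting COPY operations:
Step 2: COPY(p, m) ← COPY
Total: 1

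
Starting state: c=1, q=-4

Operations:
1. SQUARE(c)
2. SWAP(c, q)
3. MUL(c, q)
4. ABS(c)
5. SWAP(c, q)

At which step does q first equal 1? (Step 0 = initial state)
Step 2

Tracing q:
Initial: q = -4
After step 1: q = -4
After step 2: q = 1 ← first occurrence
After step 3: q = 1
After step 4: q = 1
After step 5: q = 4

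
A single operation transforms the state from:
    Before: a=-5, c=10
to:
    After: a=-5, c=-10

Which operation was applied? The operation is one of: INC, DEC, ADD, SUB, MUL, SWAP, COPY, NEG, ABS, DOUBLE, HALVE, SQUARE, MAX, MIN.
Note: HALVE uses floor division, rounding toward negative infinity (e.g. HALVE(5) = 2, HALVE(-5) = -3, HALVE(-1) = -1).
NEG(c)

Analyzing the change:
Before: a=-5, c=10
After: a=-5, c=-10
Variable c changed from 10 to -10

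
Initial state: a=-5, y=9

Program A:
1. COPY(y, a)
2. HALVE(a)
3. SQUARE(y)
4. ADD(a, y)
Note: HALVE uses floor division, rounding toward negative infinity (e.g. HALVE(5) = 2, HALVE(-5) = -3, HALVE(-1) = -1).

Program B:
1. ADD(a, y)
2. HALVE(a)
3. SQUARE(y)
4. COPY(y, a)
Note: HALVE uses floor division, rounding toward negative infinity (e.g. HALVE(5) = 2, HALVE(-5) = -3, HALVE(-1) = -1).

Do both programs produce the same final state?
No

Program A final state: a=22, y=25
Program B final state: a=2, y=2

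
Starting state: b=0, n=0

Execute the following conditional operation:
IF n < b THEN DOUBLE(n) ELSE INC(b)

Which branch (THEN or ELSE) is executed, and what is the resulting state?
Branch: ELSE, Final state: b=1, n=0

Evaluating condition: n < b
n = 0, b = 0
Condition is False, so ELSE branch executes
After INC(b): b=1, n=0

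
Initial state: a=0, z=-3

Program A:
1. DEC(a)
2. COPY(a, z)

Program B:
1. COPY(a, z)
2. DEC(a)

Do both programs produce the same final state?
No

Program A final state: a=-3, z=-3
Program B final state: a=-4, z=-3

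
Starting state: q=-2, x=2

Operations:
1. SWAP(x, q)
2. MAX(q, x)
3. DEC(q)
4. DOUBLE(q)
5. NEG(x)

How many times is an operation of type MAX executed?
1

Counting MAX operations:
Step 2: MAX(q, x) ← MAX
Total: 1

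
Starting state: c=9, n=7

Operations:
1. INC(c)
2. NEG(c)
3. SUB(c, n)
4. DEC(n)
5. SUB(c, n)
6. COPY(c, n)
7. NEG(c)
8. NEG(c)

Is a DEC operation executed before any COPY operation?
Yes

First DEC: step 4
First COPY: step 6
Since 4 < 6, DEC comes first.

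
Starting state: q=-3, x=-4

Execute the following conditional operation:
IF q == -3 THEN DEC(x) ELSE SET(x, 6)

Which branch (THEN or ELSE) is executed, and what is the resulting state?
Branch: THEN, Final state: q=-3, x=-5

Evaluating condition: q == -3
q = -3
Condition is True, so THEN branch executes
After DEC(x): q=-3, x=-5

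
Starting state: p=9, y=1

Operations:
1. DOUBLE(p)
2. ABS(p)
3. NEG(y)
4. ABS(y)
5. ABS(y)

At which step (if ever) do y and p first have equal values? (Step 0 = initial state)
Never

y and p never become equal during execution.

Comparing values at each step:
Initial: y=1, p=9
After step 1: y=1, p=18
After step 2: y=1, p=18
After step 3: y=-1, p=18
After step 4: y=1, p=18
After step 5: y=1, p=18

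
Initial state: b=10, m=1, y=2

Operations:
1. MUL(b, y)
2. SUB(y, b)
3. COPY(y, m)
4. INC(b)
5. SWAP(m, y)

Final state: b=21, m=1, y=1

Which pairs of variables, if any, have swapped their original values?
None

Comparing initial and final values:
b: 10 → 21
m: 1 → 1
y: 2 → 1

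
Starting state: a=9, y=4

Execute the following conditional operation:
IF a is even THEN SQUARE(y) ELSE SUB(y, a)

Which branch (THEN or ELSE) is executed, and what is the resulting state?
Branch: ELSE, Final state: a=9, y=-5

Evaluating condition: a is even
Condition is False, so ELSE branch executes
After SUB(y, a): a=9, y=-5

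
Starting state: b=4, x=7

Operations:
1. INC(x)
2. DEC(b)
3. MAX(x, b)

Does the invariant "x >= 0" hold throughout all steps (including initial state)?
Yes

The invariant holds at every step.

State at each step:
Initial: b=4, x=7
After step 1: b=4, x=8
After step 2: b=3, x=8
After step 3: b=3, x=8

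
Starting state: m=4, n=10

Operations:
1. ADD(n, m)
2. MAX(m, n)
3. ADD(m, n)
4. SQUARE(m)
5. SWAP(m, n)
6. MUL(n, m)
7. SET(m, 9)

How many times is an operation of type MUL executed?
1

Counting MUL operations:
Step 6: MUL(n, m) ← MUL
Total: 1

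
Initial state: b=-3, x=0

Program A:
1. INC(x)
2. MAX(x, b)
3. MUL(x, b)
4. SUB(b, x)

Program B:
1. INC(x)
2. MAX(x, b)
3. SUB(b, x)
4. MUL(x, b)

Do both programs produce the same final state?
No

Program A final state: b=0, x=-3
Program B final state: b=-4, x=-4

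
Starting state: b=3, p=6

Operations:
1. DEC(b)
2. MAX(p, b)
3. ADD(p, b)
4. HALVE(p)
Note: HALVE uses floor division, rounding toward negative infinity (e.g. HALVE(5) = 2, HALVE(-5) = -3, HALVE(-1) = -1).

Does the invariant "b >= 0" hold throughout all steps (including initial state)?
Yes

The invariant holds at every step.

State at each step:
Initial: b=3, p=6
After step 1: b=2, p=6
After step 2: b=2, p=6
After step 3: b=2, p=8
After step 4: b=2, p=4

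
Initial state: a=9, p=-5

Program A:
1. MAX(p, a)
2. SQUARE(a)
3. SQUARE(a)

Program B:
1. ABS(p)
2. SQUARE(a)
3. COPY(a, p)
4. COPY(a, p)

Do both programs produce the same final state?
No

Program A final state: a=6561, p=9
Program B final state: a=5, p=5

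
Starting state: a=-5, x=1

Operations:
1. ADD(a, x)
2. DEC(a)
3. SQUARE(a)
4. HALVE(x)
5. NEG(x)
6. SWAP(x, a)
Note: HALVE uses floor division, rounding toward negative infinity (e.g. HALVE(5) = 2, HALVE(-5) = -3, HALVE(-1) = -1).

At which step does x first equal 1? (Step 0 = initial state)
Step 0

Tracing x:
Initial: x = 1 ← first occurrence
After step 1: x = 1
After step 2: x = 1
After step 3: x = 1
After step 4: x = 0
After step 5: x = 0
After step 6: x = 25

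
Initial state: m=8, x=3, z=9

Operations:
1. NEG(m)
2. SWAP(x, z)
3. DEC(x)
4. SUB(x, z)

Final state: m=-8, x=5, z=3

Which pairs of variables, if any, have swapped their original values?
None

Comparing initial and final values:
x: 3 → 5
z: 9 → 3
m: 8 → -8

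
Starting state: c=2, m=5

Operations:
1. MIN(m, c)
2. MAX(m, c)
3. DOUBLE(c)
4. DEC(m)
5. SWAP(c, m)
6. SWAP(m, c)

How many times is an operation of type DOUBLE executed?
1

Counting DOUBLE operations:
Step 3: DOUBLE(c) ← DOUBLE
Total: 1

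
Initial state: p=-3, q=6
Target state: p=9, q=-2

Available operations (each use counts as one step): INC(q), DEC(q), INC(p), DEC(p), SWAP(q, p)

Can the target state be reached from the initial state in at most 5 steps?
Yes

Path (5 steps): INC(q) → INC(q) → INC(q) → INC(p) → SWAP(q, p)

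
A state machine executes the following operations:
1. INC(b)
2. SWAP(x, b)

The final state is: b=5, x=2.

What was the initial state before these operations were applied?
b=1, x=5

Working backwards:
Final state: b=5, x=2
Before step 2 (SWAP(x, b)): b=2, x=5
Before step 1 (INC(b)): b=1, x=5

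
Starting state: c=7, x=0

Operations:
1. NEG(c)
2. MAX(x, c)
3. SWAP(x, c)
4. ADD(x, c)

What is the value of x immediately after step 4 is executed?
x = -7

Tracing x through execution:
Initial: x = 0
After step 1 (NEG(c)): x = 0
After step 2 (MAX(x, c)): x = 0
After step 3 (SWAP(x, c)): x = -7
After step 4 (ADD(x, c)): x = -7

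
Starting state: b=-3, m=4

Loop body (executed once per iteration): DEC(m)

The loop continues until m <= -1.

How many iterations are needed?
5

Tracing iterations:
Initial: b=-3, m=4
After iteration 1: b=-3, m=3
After iteration 2: b=-3, m=2
After iteration 3: b=-3, m=1
After iteration 4: b=-3, m=0
After iteration 5: b=-3, m=-1
m <= -1 now holds, so the loop exits after 5 iterations.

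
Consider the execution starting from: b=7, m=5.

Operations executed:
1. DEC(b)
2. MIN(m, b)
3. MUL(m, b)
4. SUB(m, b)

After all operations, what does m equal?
m = 24

Tracing execution:
Step 1: DEC(b) → m = 5
Step 2: MIN(m, b) → m = 5
Step 3: MUL(m, b) → m = 30
Step 4: SUB(m, b) → m = 24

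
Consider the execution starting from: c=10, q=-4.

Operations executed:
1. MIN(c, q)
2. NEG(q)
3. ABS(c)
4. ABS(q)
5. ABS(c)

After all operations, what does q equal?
q = 4

Tracing execution:
Step 1: MIN(c, q) → q = -4
Step 2: NEG(q) → q = 4
Step 3: ABS(c) → q = 4
Step 4: ABS(q) → q = 4
Step 5: ABS(c) → q = 4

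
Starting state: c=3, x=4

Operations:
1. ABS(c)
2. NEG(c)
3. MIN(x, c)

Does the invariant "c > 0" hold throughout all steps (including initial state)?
No, violated after step 2

The invariant is violated after step 2.

State at each step:
Initial: c=3, x=4
After step 1: c=3, x=4
After step 2: c=-3, x=4
After step 3: c=-3, x=-3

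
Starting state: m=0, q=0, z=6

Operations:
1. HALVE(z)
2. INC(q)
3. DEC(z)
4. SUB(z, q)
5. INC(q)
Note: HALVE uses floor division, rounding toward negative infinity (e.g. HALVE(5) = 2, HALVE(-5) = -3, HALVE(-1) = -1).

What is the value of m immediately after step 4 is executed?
m = 0

Tracing m through execution:
Initial: m = 0
After step 1 (HALVE(z)): m = 0
After step 2 (INC(q)): m = 0
After step 3 (DEC(z)): m = 0
After step 4 (SUB(z, q)): m = 0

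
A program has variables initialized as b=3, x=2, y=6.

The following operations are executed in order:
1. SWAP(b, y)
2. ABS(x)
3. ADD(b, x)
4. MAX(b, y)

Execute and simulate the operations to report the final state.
{b: 8, x: 2, y: 3}

Step-by-step execution:
Initial: b=3, x=2, y=6
After step 1 (SWAP(b, y)): b=6, x=2, y=3
After step 2 (ABS(x)): b=6, x=2, y=3
After step 3 (ADD(b, x)): b=8, x=2, y=3
After step 4 (MAX(b, y)): b=8, x=2, y=3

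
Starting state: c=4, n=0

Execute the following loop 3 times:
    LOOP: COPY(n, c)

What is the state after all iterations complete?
c=4, n=4

Iteration trace:
Start: c=4, n=0
After iteration 1: c=4, n=4
After iteration 2: c=4, n=4
After iteration 3: c=4, n=4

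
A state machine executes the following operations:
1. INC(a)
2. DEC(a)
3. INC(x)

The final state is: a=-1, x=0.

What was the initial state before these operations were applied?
a=-1, x=-1

Working backwards:
Final state: a=-1, x=0
Before step 3 (INC(x)): a=-1, x=-1
Before step 2 (DEC(a)): a=0, x=-1
Before step 1 (INC(a)): a=-1, x=-1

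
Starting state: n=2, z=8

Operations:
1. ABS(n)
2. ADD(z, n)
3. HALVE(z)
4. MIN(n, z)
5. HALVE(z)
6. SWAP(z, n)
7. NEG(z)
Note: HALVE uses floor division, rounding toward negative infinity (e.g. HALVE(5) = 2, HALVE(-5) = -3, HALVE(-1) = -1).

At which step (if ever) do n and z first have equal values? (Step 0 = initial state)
Step 5

n and z first become equal after step 5.

Comparing values at each step:
Initial: n=2, z=8
After step 1: n=2, z=8
After step 2: n=2, z=10
After step 3: n=2, z=5
After step 4: n=2, z=5
After step 5: n=2, z=2 ← equal!
After step 6: n=2, z=2 ← equal!
After step 7: n=2, z=-2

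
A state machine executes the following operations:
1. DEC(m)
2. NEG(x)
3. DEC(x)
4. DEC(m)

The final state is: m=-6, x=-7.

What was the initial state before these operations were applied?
m=-4, x=6

Working backwards:
Final state: m=-6, x=-7
Before step 4 (DEC(m)): m=-5, x=-7
Before step 3 (DEC(x)): m=-5, x=-6
Before step 2 (NEG(x)): m=-5, x=6
Before step 1 (DEC(m)): m=-4, x=6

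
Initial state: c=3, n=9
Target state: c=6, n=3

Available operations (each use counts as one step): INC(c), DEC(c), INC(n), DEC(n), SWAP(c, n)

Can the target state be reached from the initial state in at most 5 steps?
Yes

Path (4 steps): DEC(n) → DEC(n) → DEC(n) → SWAP(c, n)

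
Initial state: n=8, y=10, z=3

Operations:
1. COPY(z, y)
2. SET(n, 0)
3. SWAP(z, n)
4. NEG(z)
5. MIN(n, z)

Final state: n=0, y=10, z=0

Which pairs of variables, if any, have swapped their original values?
None

Comparing initial and final values:
y: 10 → 10
n: 8 → 0
z: 3 → 0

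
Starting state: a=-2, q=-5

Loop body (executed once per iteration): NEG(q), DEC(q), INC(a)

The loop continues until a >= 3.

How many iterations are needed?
5

Tracing iterations:
Initial: a=-2, q=-5
After iteration 1: a=-1, q=4
After iteration 2: a=0, q=-5
After iteration 3: a=1, q=4
After iteration 4: a=2, q=-5
After iteration 5: a=3, q=4
a >= 3 now holds, so the loop exits after 5 iterations.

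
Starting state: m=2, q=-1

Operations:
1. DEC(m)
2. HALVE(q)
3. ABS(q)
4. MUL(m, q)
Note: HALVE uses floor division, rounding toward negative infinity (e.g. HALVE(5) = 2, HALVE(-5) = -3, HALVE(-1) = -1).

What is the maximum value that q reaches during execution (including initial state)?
1

Values of q at each step:
Initial: q = -1
After step 1: q = -1
After step 2: q = -1
After step 3: q = 1 ← maximum
After step 4: q = 1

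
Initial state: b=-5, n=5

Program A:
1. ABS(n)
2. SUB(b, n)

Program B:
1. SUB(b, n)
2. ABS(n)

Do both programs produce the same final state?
Yes

Program A final state: b=-10, n=5
Program B final state: b=-10, n=5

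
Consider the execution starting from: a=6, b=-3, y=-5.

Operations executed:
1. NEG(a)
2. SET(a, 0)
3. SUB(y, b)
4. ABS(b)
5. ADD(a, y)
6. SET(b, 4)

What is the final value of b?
b = 4

Tracing execution:
Step 1: NEG(a) → b = -3
Step 2: SET(a, 0) → b = -3
Step 3: SUB(y, b) → b = -3
Step 4: ABS(b) → b = 3
Step 5: ADD(a, y) → b = 3
Step 6: SET(b, 4) → b = 4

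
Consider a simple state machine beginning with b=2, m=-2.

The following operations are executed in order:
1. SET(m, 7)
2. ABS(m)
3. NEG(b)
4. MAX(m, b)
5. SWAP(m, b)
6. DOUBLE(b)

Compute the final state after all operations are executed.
{b: 14, m: -2}

Step-by-step execution:
Initial: b=2, m=-2
After step 1 (SET(m, 7)): b=2, m=7
After step 2 (ABS(m)): b=2, m=7
After step 3 (NEG(b)): b=-2, m=7
After step 4 (MAX(m, b)): b=-2, m=7
After step 5 (SWAP(m, b)): b=7, m=-2
After step 6 (DOUBLE(b)): b=14, m=-2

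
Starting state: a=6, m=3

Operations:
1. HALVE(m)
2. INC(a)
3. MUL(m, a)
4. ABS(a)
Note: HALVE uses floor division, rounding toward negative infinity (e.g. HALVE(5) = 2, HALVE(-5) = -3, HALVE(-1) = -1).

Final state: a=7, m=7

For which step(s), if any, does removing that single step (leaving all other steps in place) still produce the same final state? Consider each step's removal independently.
Step(s) 4

Testing removal of each single step:
Without step 1: final = a=7, m=21 (different)
Without step 2: final = a=6, m=6 (different)
Without step 3: final = a=7, m=1 (different)
Without step 4: final = a=7, m=7 (same)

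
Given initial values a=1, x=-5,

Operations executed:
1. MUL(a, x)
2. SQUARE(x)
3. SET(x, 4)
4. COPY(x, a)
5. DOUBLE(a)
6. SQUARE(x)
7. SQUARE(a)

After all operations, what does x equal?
x = 25

Tracing execution:
Step 1: MUL(a, x) → x = -5
Step 2: SQUARE(x) → x = 25
Step 3: SET(x, 4) → x = 4
Step 4: COPY(x, a) → x = -5
Step 5: DOUBLE(a) → x = -5
Step 6: SQUARE(x) → x = 25
Step 7: SQUARE(a) → x = 25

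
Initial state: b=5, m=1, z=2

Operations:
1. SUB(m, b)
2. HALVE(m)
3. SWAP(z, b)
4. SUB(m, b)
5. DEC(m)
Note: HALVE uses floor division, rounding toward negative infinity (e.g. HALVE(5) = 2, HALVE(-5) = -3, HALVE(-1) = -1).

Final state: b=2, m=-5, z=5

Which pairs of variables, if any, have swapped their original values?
(z, b)

Comparing initial and final values:
z: 2 → 5
m: 1 → -5
b: 5 → 2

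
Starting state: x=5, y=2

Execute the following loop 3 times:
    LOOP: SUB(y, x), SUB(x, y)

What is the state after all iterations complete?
x=49, y=-30

Iteration trace:
Start: x=5, y=2
After iteration 1: x=8, y=-3
After iteration 2: x=19, y=-11
After iteration 3: x=49, y=-30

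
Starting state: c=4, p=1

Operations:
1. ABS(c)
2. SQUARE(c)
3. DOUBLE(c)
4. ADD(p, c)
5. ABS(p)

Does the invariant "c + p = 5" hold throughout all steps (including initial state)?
No, violated after step 2

The invariant is violated after step 2.

State at each step:
Initial: c=4, p=1
After step 1: c=4, p=1
After step 2: c=16, p=1
After step 3: c=32, p=1
After step 4: c=32, p=33
After step 5: c=32, p=33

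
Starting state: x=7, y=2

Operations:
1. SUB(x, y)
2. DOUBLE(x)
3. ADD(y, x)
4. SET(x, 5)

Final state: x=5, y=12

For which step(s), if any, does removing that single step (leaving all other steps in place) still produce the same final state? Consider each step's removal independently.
None - removing any single step changes the final result

Testing removal of each single step:
Without step 1: final = x=5, y=16 (different)
Without step 2: final = x=5, y=7 (different)
Without step 3: final = x=5, y=2 (different)
Without step 4: final = x=10, y=12 (different)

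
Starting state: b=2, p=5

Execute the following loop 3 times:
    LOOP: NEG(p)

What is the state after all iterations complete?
b=2, p=-5

Iteration trace:
Start: b=2, p=5
After iteration 1: b=2, p=-5
After iteration 2: b=2, p=5
After iteration 3: b=2, p=-5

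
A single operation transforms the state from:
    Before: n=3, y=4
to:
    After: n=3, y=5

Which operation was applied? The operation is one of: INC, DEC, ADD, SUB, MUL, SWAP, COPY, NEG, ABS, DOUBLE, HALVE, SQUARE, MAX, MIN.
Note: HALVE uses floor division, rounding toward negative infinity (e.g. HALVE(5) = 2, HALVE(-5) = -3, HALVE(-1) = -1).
INC(y)

Analyzing the change:
Before: n=3, y=4
After: n=3, y=5
Variable y changed from 4 to 5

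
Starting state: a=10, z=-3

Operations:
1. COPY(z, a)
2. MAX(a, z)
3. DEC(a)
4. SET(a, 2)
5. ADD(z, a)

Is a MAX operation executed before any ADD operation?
Yes

First MAX: step 2
First ADD: step 5
Since 2 < 5, MAX comes first.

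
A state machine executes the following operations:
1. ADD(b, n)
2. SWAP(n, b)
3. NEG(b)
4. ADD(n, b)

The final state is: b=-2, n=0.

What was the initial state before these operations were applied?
b=0, n=2

Working backwards:
Final state: b=-2, n=0
Before step 4 (ADD(n, b)): b=-2, n=2
Before step 3 (NEG(b)): b=2, n=2
Before step 2 (SWAP(n, b)): b=2, n=2
Before step 1 (ADD(b, n)): b=0, n=2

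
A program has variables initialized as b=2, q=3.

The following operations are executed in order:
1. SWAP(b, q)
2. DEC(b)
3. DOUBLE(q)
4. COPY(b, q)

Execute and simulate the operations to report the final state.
{b: 4, q: 4}

Step-by-step execution:
Initial: b=2, q=3
After step 1 (SWAP(b, q)): b=3, q=2
After step 2 (DEC(b)): b=2, q=2
After step 3 (DOUBLE(q)): b=2, q=4
After step 4 (COPY(b, q)): b=4, q=4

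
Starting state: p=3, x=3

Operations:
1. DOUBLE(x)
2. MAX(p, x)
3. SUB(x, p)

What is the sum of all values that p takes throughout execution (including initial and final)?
18

Values of p at each step:
Initial: p = 3
After step 1: p = 3
After step 2: p = 6
After step 3: p = 6
Sum = 3 + 3 + 6 + 6 = 18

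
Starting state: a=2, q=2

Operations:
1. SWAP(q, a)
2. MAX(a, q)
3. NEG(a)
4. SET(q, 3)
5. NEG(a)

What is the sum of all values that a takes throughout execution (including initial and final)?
4

Values of a at each step:
Initial: a = 2
After step 1: a = 2
After step 2: a = 2
After step 3: a = -2
After step 4: a = -2
After step 5: a = 2
Sum = 2 + 2 + 2 + -2 + -2 + 2 = 4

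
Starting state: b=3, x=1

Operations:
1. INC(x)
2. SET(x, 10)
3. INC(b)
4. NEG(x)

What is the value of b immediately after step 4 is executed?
b = 4

Tracing b through execution:
Initial: b = 3
After step 1 (INC(x)): b = 3
After step 2 (SET(x, 10)): b = 3
After step 3 (INC(b)): b = 4
After step 4 (NEG(x)): b = 4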